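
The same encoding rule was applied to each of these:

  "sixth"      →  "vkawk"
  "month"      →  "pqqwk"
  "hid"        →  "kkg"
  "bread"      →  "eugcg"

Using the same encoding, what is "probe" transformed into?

The shift depends on letter class: consonant s→v is +3, but vowel i→k is +2. Two shifts are in play — +2 for a/e/i/o/u, +3 for every other letter.
For probe: p(cons)+3=s, r(cons)+3=u, o(vowel)+2=q, b(cons)+3=e, e(vowel)+2=g.

suqeg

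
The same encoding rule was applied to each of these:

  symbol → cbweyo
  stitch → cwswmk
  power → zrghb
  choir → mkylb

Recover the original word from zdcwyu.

The shifts repeat in a cycle of length 2: positions 0,1,… shift by +10, +3, then the pattern repeats.
Decoding zdcwyu: z−10=p, d−3=a, c−10=s, w−3=t, y−10=o, u−3=r.

pastor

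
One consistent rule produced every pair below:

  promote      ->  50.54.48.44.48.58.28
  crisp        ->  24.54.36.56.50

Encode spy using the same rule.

56.50.68

p(#16)→50 and r(#18)→54: differences scale by 2, so n = 2·pos + 18. With a=1..z=26, the number is 2·pos + 18.
On spy: s=19→56, p=16→50, y=25→68.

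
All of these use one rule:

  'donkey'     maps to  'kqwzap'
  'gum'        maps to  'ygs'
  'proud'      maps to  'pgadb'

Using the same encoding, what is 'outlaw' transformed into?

Two steps: reverse the string, then apply a Caesar shift of +12.
Applying it to outlaw: reverse → waltuo; then shift: w+12=i, a+12=m, l+12=x, t+12=f, u+12=g, o+12=a.

imxfga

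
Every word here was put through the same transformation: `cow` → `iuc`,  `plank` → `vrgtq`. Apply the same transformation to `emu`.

ksa

It's a constant shift of +6 (ROT6).
For emu: e+6=k, m+6=s, u+6=a.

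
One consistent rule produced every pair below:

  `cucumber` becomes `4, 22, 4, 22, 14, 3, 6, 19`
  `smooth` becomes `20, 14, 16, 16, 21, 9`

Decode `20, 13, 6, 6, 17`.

c is letter #3 and maps to 4: an offset of 1. Letters become their 1-based position plus 1 (so a→2, b→3, …).
Decoding 20, 13, 6, 6, 17: 20→(20−1)÷1=19=s, 13→(13−1)÷1=12=l, 6→(6−1)÷1=5=e, 6→(6−1)÷1=5=e, 17→(17−1)÷1=16=p.

sleep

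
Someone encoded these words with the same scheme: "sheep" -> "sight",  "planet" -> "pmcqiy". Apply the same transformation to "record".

rfervi

In sheep: s→s is +0, h→i is +1, e→g is +2, e→h is +3 — the shift increases by 1 each position. Letter i (0-indexed) is shifted by i+0, so successive shifts are 0, 1, 2, ….
Applying it to record: r+0=r, e+1=f, c+2=e, o+3=r, r+4=v, d+5=i.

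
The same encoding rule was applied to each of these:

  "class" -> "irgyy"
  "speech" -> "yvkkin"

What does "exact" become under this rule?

kdgiz

Compare letters: c→i is +6, l→r is +6, a→g is +6 — a constant shift. Every letter moves 6 places later in the alphabet, wrapping around z→a.
For exact: e+6=k, x+6=d, a+6=g, c+6=i, t+6=z.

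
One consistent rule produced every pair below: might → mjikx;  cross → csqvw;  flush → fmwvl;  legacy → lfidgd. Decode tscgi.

In might: m→m is +0, i→j is +1, g→i is +2, h→k is +3 — the shift increases by 1 each position. Each letter shifts forward by its position index (0, 1, 2, …) — the shift grows by one for each successive letter.
Undoing it on tscgi: t−0=t, s−1=r, c−2=a, g−3=d, i−4=e.

trade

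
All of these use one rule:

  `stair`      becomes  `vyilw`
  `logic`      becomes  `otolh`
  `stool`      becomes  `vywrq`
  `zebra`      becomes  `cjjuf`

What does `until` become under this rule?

Shifts by position in stair: pos 0: s→v (+3), pos 1: t→y (+5), pos 2: a→i (+8), pos 3: i→l (+3), pos 4: r→w (+5) — repeating every 3. A repeating key of period 3 is used — shifts +3, +5, +8 over and over.
On until: u+3=x, n+5=s, t+8=b, i+3=l, l+5=q.

xsblq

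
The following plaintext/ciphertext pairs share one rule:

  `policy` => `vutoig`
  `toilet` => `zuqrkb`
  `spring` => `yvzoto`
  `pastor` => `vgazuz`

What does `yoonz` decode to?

sight

A repeating key of period 3 is used — shifts +6, +6, +8 over and over.
Undoing it on yoonz: y−6=s, o−6=i, o−8=g, n−6=h, z−6=t.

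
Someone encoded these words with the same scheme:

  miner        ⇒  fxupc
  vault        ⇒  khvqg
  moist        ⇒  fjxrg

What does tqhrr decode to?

glass

Treating letters as 0–25, the rule is x ↦ 15x + 7 (mod 26).
Decoding tqhrr: t(19)→7·(19−7)≡6=g; q(16)→7·(16−7)≡11=l; h(7)→7·(7−7)≡0=a; r(17)→7·(17−7)≡18=s; r(17)→7·(17−7)≡18=s (all mod 26).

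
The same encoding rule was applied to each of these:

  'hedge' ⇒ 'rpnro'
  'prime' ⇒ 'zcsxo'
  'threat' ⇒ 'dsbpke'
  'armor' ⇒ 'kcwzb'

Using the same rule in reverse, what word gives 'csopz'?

sheep

The shifts repeat in a cycle of length 2: positions 0,1,… shift by +10, +11, then the pattern repeats.
Decoding csopz: c−10=s, s−11=h, o−10=e, p−11=e, z−10=p.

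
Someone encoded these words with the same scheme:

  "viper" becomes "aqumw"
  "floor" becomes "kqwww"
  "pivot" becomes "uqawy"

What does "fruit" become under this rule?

The rule splits by letter class: vowels +8, consonants +5.
For fruit: f(cons)+5=k, r(cons)+5=w, u(vowel)+8=c, i(vowel)+8=q, t(cons)+5=y.

kwcqy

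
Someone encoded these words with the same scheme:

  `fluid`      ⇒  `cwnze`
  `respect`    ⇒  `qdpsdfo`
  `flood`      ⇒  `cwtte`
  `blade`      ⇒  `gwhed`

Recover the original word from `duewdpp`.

endless

f(5)→c(2) and l(11)→w(22) fit y≡25x+7 (mod 26); the inverse of 25 mod 26 is 25. Treating letters as 0–25, the rule is x ↦ 25x + 7 (mod 26).
Undoing it on duewdpp: d(3)→25·(3−7)≡4=e; u(20)→25·(20−7)≡13=n; e(4)→25·(4−7)≡3=d; w(22)→25·(22−7)≡11=l; d(3)→25·(3−7)≡4=e; p(15)→25·(15−7)≡18=s; p(15)→25·(15−7)≡18=s (all mod 26).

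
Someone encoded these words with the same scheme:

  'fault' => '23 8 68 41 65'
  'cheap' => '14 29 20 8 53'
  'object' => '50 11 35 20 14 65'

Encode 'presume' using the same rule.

f(#6)→23 and a(#1)→8: differences scale by 3, so n = 3·pos + 5. With a=1..z=26, the number is 3·pos + 5.
For presume: p=16→53, r=18→59, e=5→20, s=19→62, u=21→68, m=13→44, e=5→20.

53 59 20 62 68 44 20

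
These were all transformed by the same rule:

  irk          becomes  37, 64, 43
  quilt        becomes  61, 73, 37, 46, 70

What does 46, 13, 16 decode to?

i(#9)→37 and r(#18)→64: differences scale by 3, so n = 3·pos + 10. With a=1..z=26, the number is 3·pos + 10.
Reversing it on 46, 13, 16: 46→(46−10)÷3=12=l, 13→(13−10)÷3=1=a, 16→(16−10)÷3=2=b.

lab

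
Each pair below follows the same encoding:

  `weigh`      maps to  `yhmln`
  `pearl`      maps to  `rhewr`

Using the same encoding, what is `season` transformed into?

Each letter shifts forward by (position + 2), i.e. 2, 3, 4, … — the shift grows by one for each successive letter.
Applying it to season: s+2=u, e+3=h, a+4=e, s+5=x, o+6=u, n+7=u.

uhexuu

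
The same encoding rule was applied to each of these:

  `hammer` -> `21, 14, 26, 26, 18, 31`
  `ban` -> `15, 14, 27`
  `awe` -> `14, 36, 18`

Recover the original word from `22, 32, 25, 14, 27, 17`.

h is letter #8 and maps to 21: an offset of 13. Each letter is replaced by its alphabet position (a=1..z=26) + 13.
Undoing it on 22, 32, 25, 14, 27, 17: 22→(22−13)÷1=9=i, 32→(32−13)÷1=19=s, 25→(25−13)÷1=12=l, 14→(14−13)÷1=1=a, 27→(27−13)÷1=14=n, 17→(17−13)÷1=4=d.

island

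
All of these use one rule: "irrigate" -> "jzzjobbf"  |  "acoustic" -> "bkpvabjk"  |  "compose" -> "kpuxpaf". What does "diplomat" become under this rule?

The shift depends on letter class: consonant r→z is +8, but vowel i→j is +1. Two shifts are in play — +1 for a/e/i/o/u, +8 for every other letter.
Applying it to diplomat: d(cons)+8=l, i(vowel)+1=j, p(cons)+8=x, l(cons)+8=t, o(vowel)+1=p, m(cons)+8=u, a(vowel)+1=b, t(cons)+8=b.

ljxtpubb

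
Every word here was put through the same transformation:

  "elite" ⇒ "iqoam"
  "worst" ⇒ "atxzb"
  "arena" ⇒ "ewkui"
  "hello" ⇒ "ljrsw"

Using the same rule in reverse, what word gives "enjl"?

aide

In elite: e→i is +4, l→q is +5, i→o is +6, t→a is +7 — the shift increases by 1 each position. The shift increases by 1 at each position, starting from +4: 4, 5, 6, ….
Undoing it on enjl: e−4=a, n−5=i, j−6=d, l−7=e.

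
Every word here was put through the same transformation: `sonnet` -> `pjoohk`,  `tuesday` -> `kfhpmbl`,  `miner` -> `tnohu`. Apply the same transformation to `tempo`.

khtej

s(18)→p(15) and o(14)→j(9) fit y≡21x+1 (mod 26); the inverse of 21 mod 26 is 5. Each letter's alphabet position (a=0..z=25) is mapped through 21·x+1 mod 26 — an affine cipher.
For tempo: t(19)→21·19+1≡10=k; e(4)→21·4+1≡7=h; m(12)→21·12+1≡19=t; p(15)→21·15+1≡4=e; o(14)→21·14+1≡9=j (all mod 26).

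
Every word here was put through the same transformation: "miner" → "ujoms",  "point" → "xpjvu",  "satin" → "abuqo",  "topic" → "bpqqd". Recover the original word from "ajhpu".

The shifts repeat in a cycle of length 3: positions 0,1,… shift by +8, +1, +1, then the pattern repeats.
Decoding ajhpu: a−8=s, j−1=i, h−1=g, p−8=h, u−1=t.

sight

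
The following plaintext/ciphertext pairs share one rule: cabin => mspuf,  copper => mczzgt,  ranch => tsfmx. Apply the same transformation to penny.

zgffy

c(2)→m(12) and a(0)→s(18) fit y≡23x+18 (mod 26); the inverse of 23 mod 26 is 17. Treating letters as 0–25, the rule is x ↦ 23x + 18 (mod 26).
Applying it to penny: p(15)→23·15+18≡25=z; e(4)→23·4+18≡6=g; n(13)→23·13+18≡5=f; n(13)→23·13+18≡5=f; y(24)→23·24+18≡24=y (all mod 26).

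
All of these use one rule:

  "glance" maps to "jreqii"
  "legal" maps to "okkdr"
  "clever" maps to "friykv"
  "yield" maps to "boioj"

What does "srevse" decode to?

plasma

Shifts by position in glance: pos 0: g→j (+3), pos 1: l→r (+6), pos 2: a→e (+4), pos 3: n→q (+3), pos 4: c→i (+6), pos 5: e→i (+4) — repeating every 3. A repeating key of period 3 is used — shifts +3, +6, +4 over and over.
Undoing it on srevse: s−3=p, r−6=l, e−4=a, v−3=s, s−6=m, e−4=a.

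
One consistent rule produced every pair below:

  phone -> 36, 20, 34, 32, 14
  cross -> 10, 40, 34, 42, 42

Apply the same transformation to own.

34, 50, 32

p(#16)→36 and h(#8)→20: differences scale by 2, so n = 2·pos + 4. The formula is n = 2×(alphabet index, a=1) + 4.
Applying it to own: o=15→34, w=23→50, n=14→32.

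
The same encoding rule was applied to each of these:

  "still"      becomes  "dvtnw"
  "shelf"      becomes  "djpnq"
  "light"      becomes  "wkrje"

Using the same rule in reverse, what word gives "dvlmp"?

Shifts by position in still: pos 0: s→d (+11), pos 1: t→v (+2), pos 2: i→t (+11), pos 3: l→n (+2) — repeating every 2. It's a Vigenère-style cipher with numeric key [11,2]: position i shifts by key[i mod 2].
Decoding dvlmp: d−11=s, v−2=t, l−11=a, m−2=k, p−11=e.

stake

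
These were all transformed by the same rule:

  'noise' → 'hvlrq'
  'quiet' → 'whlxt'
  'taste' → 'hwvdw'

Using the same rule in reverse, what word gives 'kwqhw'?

The word is reversed, then every letter is shifted forward by 3.
Reversing it on kwqhw: shift back: k−3=h, w−3=t, q−3=n, h−3=e, w−3=t → htnet; then reverse → tenth.

tenth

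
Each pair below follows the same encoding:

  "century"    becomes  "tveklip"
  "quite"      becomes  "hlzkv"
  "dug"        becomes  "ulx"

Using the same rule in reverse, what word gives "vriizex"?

Every letter moves 17 places later in the alphabet, wrapping around z→a.
Decoding vriizex: v−17=e, r−17=a, i−17=r, i−17=r, z−17=i, e−17=n, x−17=g.

earring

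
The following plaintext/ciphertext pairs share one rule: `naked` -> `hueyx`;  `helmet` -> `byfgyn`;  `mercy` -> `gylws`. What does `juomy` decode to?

pause

Compare letters: n→h is +20, a→u is +20, k→e is +20 — a constant shift. Each letter is shifted forward by 20 in the alphabet (a Caesar shift of +20).
Undoing it on juomy: j−20=p, u−20=a, o−20=u, m−20=s, y−20=e.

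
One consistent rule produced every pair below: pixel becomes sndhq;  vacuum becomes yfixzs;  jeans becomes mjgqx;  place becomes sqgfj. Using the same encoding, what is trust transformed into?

wwavy

Shifts by position in pixel: pos 0: p→s (+3), pos 1: i→n (+5), pos 2: x→d (+6), pos 3: e→h (+3), pos 4: l→q (+5) — repeating every 3. A repeating key of period 3 is used — shifts +3, +5, +6 over and over.
On trust: t+3=w, r+5=w, u+6=a, s+3=v, t+5=y.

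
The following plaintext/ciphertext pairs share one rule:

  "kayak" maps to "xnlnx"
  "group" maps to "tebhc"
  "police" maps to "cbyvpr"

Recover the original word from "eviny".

rival

Compare letters: k→x is +13, a→n is +13, y→l is +13 — a constant shift. Each letter is shifted forward by 13 in the alphabet (a Caesar shift of +13).
Undoing it on eviny: e−13=r, v−13=i, i−13=v, n−13=a, y−13=l.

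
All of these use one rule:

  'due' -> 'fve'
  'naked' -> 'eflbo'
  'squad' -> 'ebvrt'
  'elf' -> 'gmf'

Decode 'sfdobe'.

The output letters match the input read backwards, each shifted +1: due reversed is eud. Two steps: reverse the string, then apply a Caesar shift of +1.
Reversing it on sfdobe: shift back: s−1=r, f−1=e, d−1=c, o−1=n, b−1=a, e−1=d → recnad; then reverse → dancer.

dancer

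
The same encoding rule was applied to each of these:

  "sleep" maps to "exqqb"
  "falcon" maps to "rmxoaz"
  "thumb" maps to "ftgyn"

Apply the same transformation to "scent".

eoqzf

Compare letters: s→e is +12, l→x is +12, e→q is +12 — a constant shift. Each letter is shifted forward by 12 in the alphabet (a Caesar shift of +12).
For scent: s+12=e, c+12=o, e+12=q, n+12=z, t+12=f.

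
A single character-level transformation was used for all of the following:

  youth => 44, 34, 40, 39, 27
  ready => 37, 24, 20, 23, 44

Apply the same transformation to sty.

38, 39, 44

y is letter #25 and maps to 44: an offset of 19. The number is (letter's place in the alphabet, a=1) + 19.
Applying it to sty: s=19→38, t=20→39, y=25→44.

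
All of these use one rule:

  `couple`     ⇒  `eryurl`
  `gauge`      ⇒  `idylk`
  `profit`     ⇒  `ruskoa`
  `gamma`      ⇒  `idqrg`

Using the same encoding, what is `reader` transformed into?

theiky

In couple: c→e is +2, o→r is +3, u→y is +4, p→u is +5 — the shift increases by 1 each position. Letter i (0-indexed) is shifted by i+2, so successive shifts are 2, 3, 4, ….
On reader: r+2=t, e+3=h, a+4=e, d+5=i, e+6=k, r+7=y.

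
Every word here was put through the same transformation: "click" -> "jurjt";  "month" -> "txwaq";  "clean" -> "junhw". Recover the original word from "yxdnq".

rough

Shifts by position in click: pos 0: c→j (+7), pos 1: l→u (+9), pos 2: i→r (+9), pos 3: c→j (+7), pos 4: k→t (+9) — repeating every 3. The shifts repeat in a cycle of length 3: positions 0,1,… shift by +7, +9, +9, then the pattern repeats.
Decoding yxdnq: y−7=r, x−9=o, d−9=u, n−7=g, q−9=h.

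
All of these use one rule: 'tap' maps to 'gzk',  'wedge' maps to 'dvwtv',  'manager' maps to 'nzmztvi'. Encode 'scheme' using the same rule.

Each pair mirrors across the alphabet (t↔g, a↔z, p↔k): positions sum to 25. Each letter is replaced by its mirror in the alphabet: a↔z, b↔y, c↔x, and so on (the Atbash cipher).
Applying it to scheme: s↔h, c↔x, h↔s, e↔v, m↔n, e↔v.

hxsvnv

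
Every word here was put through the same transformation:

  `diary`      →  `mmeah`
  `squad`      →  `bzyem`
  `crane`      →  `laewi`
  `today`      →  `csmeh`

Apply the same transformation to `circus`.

The shift depends on letter class: consonant d→m is +9, but vowel i→m is +4. Vowels shift forward by 4 and consonants shift forward by 9.
Applying it to circus: c(cons)+9=l, i(vowel)+4=m, r(cons)+9=a, c(cons)+9=l, u(vowel)+4=y, s(cons)+9=b.

lmalyb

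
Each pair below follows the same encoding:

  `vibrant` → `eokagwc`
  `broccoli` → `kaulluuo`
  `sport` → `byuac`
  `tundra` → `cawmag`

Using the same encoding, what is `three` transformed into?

The shift depends on letter class: consonant v→e is +9, but vowel i→o is +6. Vowels shift forward by 6 and consonants shift forward by 9.
For three: t(cons)+9=c, h(cons)+9=q, r(cons)+9=a, e(vowel)+6=k, e(vowel)+6=k.

cqakk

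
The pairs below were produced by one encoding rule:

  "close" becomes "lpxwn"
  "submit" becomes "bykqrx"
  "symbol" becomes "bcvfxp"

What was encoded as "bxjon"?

The shifts repeat in a cycle of length 2: positions 0,1,… shift by +9, +4, then the pattern repeats.
Reversing it on bxjon: b−9=s, x−4=t, j−9=a, o−4=k, n−9=e.

stake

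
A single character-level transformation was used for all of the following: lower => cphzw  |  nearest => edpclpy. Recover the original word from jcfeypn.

century

The output letters match the input read backwards, each shifted +11: lower reversed is rewol. Read the word backwards and shift each letter +11.
Undoing it on jcfeypn: shift back: j−11=y, c−11=r, f−11=u, e−11=t, y−11=n, p−11=e, n−11=c → yrutnec; then reverse → century.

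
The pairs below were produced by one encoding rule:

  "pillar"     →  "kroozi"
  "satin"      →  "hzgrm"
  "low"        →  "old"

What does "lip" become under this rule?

Each pair mirrors across the alphabet (p↔k, i↔r, l↔o): positions sum to 25. Letters are reflected about the middle of the alphabet (position → 25−position): Atbash.
For lip: l↔o, i↔r, p↔k.

ork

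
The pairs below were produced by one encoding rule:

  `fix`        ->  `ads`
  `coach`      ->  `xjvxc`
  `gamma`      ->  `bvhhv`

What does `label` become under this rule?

gvwzg

This is a Caesar cipher with shift 21.
On label: l+21=g, a+21=v, b+21=w, e+21=z, l+21=g.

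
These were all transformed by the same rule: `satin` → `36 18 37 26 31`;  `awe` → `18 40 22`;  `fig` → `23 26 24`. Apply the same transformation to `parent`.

s is letter #19 and maps to 36: an offset of 17. The number is (letter's place in the alphabet, a=1) + 17.
On parent: p=16→33, a=1→18, r=18→35, e=5→22, n=14→31, t=20→37.

33 18 35 22 31 37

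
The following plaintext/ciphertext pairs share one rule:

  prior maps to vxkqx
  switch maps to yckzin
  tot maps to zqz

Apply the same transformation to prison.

vxkyqt

The rule splits by letter class: vowels +2, consonants +6.
On prison: p(cons)+6=v, r(cons)+6=x, i(vowel)+2=k, s(cons)+6=y, o(vowel)+2=q, n(cons)+6=t.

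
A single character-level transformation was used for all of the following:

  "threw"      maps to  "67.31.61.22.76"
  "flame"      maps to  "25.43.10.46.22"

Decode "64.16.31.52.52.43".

t(#20)→67 and h(#8)→31: differences scale by 3, so n = 3·pos + 7. The formula is n = 3×(alphabet index, a=1) + 7.
Undoing it on 64.16.31.52.52.43: 64→(64−7)÷3=19=s, 16→(16−7)÷3=3=c, 31→(31−7)÷3=8=h, 52→(52−7)÷3=15=o, 52→(52−7)÷3=15=o, 43→(43−7)÷3=12=l.

school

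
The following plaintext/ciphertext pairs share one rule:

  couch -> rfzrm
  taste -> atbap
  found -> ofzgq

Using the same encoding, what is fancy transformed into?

c(2)→r(17) and o(14)→f(5) fit y≡25x+19 (mod 26); the inverse of 25 mod 26 is 25. Treating letters as 0–25, the rule is x ↦ 25x + 19 (mod 26).
Applying it to fancy: f(5)→25·5+19≡14=o; a(0)→25·0+19≡19=t; n(13)→25·13+19≡6=g; c(2)→25·2+19≡17=r; y(24)→25·24+19≡21=v (all mod 26).

otgrv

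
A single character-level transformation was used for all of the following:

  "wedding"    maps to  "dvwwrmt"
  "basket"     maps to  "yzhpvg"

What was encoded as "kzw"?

Each pair mirrors across the alphabet (w↔d, e↔v, d↔w): positions sum to 25. Each letter is replaced by its mirror in the alphabet: a↔z, b↔y, c↔x, and so on (the Atbash cipher).
Reversing it on kzw: k↔p, z↔a, w↔d.

pad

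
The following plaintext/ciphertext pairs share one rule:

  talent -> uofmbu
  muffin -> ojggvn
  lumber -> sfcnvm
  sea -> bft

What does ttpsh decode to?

The output letters match the input read backwards, each shifted +1: talent reversed is tnelat. Two steps: reverse the string, then apply a Caesar shift of +1.
Decoding ttpsh: shift back: t−1=s, t−1=s, p−1=o, s−1=r, h−1=g → ssorg; then reverse → gross.

gross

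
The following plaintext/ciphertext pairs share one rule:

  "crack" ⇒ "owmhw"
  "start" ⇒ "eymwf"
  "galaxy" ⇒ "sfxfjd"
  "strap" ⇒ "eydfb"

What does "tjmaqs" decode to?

Shifts by position in crack: pos 0: c→o (+12), pos 1: r→w (+5), pos 2: a→m (+12), pos 3: c→h (+5) — repeating every 2. A repeating key of period 2 is used — shifts +12, +5 over and over.
Undoing it on tjmaqs: t−12=h, j−5=e, m−12=a, a−5=v, q−12=e, s−5=n.

heaven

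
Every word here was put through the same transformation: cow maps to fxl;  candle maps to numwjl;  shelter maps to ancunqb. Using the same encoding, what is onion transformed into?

The word is reversed, then every letter is shifted forward by 9.
On onion: reverse → noino; then shift: n+9=w, o+9=x, i+9=r, n+9=w, o+9=x.

wxrwx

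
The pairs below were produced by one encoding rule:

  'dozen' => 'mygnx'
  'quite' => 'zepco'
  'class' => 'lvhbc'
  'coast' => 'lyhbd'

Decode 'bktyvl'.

A repeating key of period 3 is used — shifts +9, +10, +7 over and over.
Reversing it on bktyvl: b−9=s, k−10=a, t−7=m, y−9=p, v−10=l, l−7=e.

sample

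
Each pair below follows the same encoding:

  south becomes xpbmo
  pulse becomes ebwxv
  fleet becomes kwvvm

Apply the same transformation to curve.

s(18)→x(23) and o(14)→p(15) fit y≡15x+13 (mod 26); the inverse of 15 mod 26 is 7. This is an affine cipher: with a=0,…,z=25, each position x becomes (15x+13) mod 26.
Applying it to curve: c(2)→15·2+13≡17=r; u(20)→15·20+13≡1=b; r(17)→15·17+13≡8=i; v(21)→15·21+13≡16=q; e(4)→15·4+13≡21=v (all mod 26).

rbiqv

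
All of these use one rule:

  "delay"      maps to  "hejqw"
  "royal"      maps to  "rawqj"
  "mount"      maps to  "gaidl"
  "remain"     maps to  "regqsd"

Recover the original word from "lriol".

trust

d(3)→h(7) and e(4)→e(4) fit y≡23x+16 (mod 26); the inverse of 23 mod 26 is 17. Each letter's alphabet position (a=0..z=25) is mapped through 23·x+16 mod 26 — an affine cipher.
Undoing it on lriol: l(11)→17·(11−16)≡19=t; r(17)→17·(17−16)≡17=r; i(8)→17·(8−16)≡20=u; o(14)→17·(14−16)≡18=s; l(11)→17·(11−16)≡19=t (all mod 26).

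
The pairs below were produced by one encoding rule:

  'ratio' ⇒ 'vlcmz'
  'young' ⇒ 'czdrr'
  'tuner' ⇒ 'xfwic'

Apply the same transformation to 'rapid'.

vlymo

Shifts by position in ratio: pos 0: r→v (+4), pos 1: a→l (+11), pos 2: t→c (+9), pos 3: i→m (+4), pos 4: o→z (+11) — repeating every 3. The shifts repeat in a cycle of length 3: positions 0,1,… shift by +4, +11, +9, then the pattern repeats.
Applying it to rapid: r+4=v, a+11=l, p+9=y, i+4=m, d+11=o.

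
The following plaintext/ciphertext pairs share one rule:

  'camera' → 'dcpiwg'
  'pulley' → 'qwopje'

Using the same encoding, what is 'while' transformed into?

xjlpj

The shift increases by 1 at each position, starting from +1: 1, 2, 3, ….
For while: w+1=x, h+2=j, i+3=l, l+4=p, e+5=j.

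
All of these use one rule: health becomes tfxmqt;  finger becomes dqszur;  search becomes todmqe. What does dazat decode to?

Two steps: reverse the string, then apply a Caesar shift of +12.
Reversing it on dazat: shift back: d−12=r, a−12=o, z−12=n, a−12=o, t−12=h → ronoh; then reverse → honor.

honor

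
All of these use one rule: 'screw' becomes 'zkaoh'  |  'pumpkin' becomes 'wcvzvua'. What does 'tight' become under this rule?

The shift increases by 1 at each position, starting from +7: 7, 8, 9, ….
For tight: t+7=a, i+8=q, g+9=p, h+10=r, t+11=e.

aqpre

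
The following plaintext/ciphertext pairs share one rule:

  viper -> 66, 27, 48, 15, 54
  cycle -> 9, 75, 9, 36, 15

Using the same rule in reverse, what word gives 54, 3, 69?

v(#22)→66 and i(#9)→27: differences scale by 3, so n = 3·pos + 0. With a=1..z=26, the number is 3·pos.
Undoing it on 54, 3, 69: 54→(54−0)÷3=18=r, 3→(3−0)÷3=1=a, 69→(69−0)÷3=23=w.

raw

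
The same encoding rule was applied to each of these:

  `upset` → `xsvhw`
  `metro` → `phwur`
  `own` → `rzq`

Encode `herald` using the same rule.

khudog

Each letter is shifted forward by 3 in the alphabet (a Caesar shift of +3).
On herald: h+3=k, e+3=h, r+3=u, a+3=d, l+3=o, d+3=g.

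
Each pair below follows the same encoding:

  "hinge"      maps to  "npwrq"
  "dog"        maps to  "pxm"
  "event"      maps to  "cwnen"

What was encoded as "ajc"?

tar

Two steps: reverse the string, then apply a Caesar shift of +9.
Undoing it on ajc: shift back: a−9=r, j−9=a, c−9=t → rat; then reverse → tar.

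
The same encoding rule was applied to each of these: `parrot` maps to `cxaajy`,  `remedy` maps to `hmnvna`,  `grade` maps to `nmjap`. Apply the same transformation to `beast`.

cbjnk

The output letters match the input read backwards, each shifted +9: parrot reversed is torrap. The word is reversed, then every letter is shifted forward by 9.
On beast: reverse → tsaeb; then shift: t+9=c, s+9=b, a+9=j, e+9=n, b+9=k.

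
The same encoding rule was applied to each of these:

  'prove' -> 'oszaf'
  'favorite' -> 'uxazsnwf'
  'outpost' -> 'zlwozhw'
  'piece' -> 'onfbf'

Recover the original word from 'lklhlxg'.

unusual

p(15)→o(14) and r(17)→s(18) fit y≡15x+23 (mod 26); the inverse of 15 mod 26 is 7. Treating letters as 0–25, the rule is x ↦ 15x + 23 (mod 26).
Undoing it on lklhlxg: l(11)→7·(11−23)≡20=u; k(10)→7·(10−23)≡13=n; l(11)→7·(11−23)≡20=u; h(7)→7·(7−23)≡18=s; l(11)→7·(11−23)≡20=u; x(23)→7·(23−23)≡0=a; g(6)→7·(6−23)≡11=l (all mod 26).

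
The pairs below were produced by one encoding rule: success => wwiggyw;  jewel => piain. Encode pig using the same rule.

The output letters match the input read backwards, each shifted +4: success reversed is sseccus. Two steps: reverse the string, then apply a Caesar shift of +4.
For pig: reverse → gip; then shift: g+4=k, i+4=m, p+4=t.

kmt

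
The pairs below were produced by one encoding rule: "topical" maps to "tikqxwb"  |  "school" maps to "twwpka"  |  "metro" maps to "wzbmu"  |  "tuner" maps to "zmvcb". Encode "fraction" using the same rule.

vwqbkizn

The output letters match the input read backwards, each shifted +8: topical reversed is lacipot. Read the word backwards and shift each letter +8.
Applying it to fraction: reverse → noitcarf; then shift: n+8=v, o+8=w, i+8=q, t+8=b, c+8=k, a+8=i, r+8=z, f+8=n.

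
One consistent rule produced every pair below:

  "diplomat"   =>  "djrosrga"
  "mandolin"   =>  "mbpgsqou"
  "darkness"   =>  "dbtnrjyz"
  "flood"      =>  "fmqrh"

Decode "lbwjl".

Letter i (0-indexed) is shifted by i+0, so successive shifts are 0, 1, 2, ….
Reversing it on lbwjl: l−0=l, b−1=a, w−2=u, j−3=g, l−4=h.

laugh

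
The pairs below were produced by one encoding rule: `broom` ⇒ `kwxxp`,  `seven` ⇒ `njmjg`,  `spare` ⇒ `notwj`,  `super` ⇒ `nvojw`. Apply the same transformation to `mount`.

pxvge

b(1)→k(10) and r(17)→w(22) fit y≡17x+19 (mod 26); the inverse of 17 mod 26 is 23. Each letter's alphabet position (a=0..z=25) is mapped through 17·x+19 mod 26 — an affine cipher.
For mount: m(12)→17·12+19≡15=p; o(14)→17·14+19≡23=x; u(20)→17·20+19≡21=v; n(13)→17·13+19≡6=g; t(19)→17·19+19≡4=e (all mod 26).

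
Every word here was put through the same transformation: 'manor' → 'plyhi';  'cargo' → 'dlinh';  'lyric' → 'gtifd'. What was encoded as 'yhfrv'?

noise

m(12)→p(15) and a(0)→l(11) fit y≡9x+11 (mod 26); the inverse of 9 mod 26 is 3. Treating letters as 0–25, the rule is x ↦ 9x + 11 (mod 26).
Decoding yhfrv: y(24)→3·(24−11)≡13=n; h(7)→3·(7−11)≡14=o; f(5)→3·(5−11)≡8=i; r(17)→3·(17−11)≡18=s; v(21)→3·(21−11)≡4=e (all mod 26).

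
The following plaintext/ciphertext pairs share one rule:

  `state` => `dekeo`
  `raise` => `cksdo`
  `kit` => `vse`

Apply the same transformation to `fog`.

qyr

The shift depends on letter class: consonant s→d is +11, but vowel a→k is +10. Vowels shift forward by 10 and consonants shift forward by 11.
On fog: f(cons)+11=q, o(vowel)+10=y, g(cons)+11=r.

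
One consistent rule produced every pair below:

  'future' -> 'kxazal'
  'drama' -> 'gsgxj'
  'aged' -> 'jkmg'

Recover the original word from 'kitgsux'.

The output letters match the input read backwards, each shifted +6: future reversed is erutuf. Read the word backwards and shift each letter +6.
Decoding kitgsux: shift back: k−6=e, i−6=c, t−6=n, g−6=a, s−6=m, u−6=o, x−6=r → ecnamor; then reverse → romance.

romance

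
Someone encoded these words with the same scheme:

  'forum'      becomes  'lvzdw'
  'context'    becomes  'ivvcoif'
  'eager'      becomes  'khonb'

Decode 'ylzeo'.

In forum: f→l is +6, o→v is +7, r→z is +8, u→d is +9 — the shift increases by 1 each position. Each letter shifts forward by (position + 6), i.e. 6, 7, 8, … — the shift grows by one for each successive letter.
Reversing it on ylzeo: y−6=s, l−7=e, z−8=r, e−9=v, o−10=e.

serve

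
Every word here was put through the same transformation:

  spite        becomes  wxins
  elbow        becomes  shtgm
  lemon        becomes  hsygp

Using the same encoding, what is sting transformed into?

wnipa

s(18)→w(22) and p(15)→x(23) fit y≡17x+2 (mod 26); the inverse of 17 mod 26 is 23. Treating letters as 0–25, the rule is x ↦ 17x + 2 (mod 26).
Applying it to sting: s(18)→17·18+2≡22=w; t(19)→17·19+2≡13=n; i(8)→17·8+2≡8=i; n(13)→17·13+2≡15=p; g(6)→17·6+2≡0=a (all mod 26).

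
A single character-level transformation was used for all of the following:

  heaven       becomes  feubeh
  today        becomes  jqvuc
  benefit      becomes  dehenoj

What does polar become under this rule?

h(7)→f(5) and e(4)→e(4) fit y≡9x+20 (mod 26); the inverse of 9 mod 26 is 3. Treating letters as 0–25, the rule is x ↦ 9x + 20 (mod 26).
On polar: p(15)→9·15+20≡25=z; o(14)→9·14+20≡16=q; l(11)→9·11+20≡15=p; a(0)→9·0+20≡20=u; r(17)→9·17+20≡17=r (all mod 26).

zqpur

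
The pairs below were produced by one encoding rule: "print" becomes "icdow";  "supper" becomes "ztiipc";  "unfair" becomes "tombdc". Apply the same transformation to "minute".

p(15)→i(8) and r(17)→c(2) fit y≡23x+1 (mod 26); the inverse of 23 mod 26 is 17. This is an affine cipher: with a=0,…,z=25, each position x becomes (23x+1) mod 26.
Applying it to minute: m(12)→23·12+1≡17=r; i(8)→23·8+1≡3=d; n(13)→23·13+1≡14=o; u(20)→23·20+1≡19=t; t(19)→23·19+1≡22=w; e(4)→23·4+1≡15=p (all mod 26).

rdotwp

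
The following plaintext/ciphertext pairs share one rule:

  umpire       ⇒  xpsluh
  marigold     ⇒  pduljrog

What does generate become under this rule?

jhqhudwh

Compare letters: u→x is +3, m→p is +3, p→s is +3 — a constant shift. Every letter moves 3 places later in the alphabet, wrapping around z→a.
Applying it to generate: g+3=j, e+3=h, n+3=q, e+3=h, r+3=u, a+3=d, t+3=w, e+3=h.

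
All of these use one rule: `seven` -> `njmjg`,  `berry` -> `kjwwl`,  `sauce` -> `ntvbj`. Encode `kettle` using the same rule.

hjeeyj

s(18)→n(13) and e(4)→j(9) fit y≡17x+19 (mod 26); the inverse of 17 mod 26 is 23. This is an affine cipher: with a=0,…,z=25, each position x becomes (17x+19) mod 26.
For kettle: k(10)→17·10+19≡7=h; e(4)→17·4+19≡9=j; t(19)→17·19+19≡4=e; t(19)→17·19+19≡4=e; l(11)→17·11+19≡24=y; e(4)→17·4+19≡9=j (all mod 26).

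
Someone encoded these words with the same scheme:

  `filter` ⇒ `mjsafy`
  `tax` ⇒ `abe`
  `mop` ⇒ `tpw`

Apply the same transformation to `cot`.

The shift depends on letter class: consonant f→m is +7, but vowel i→j is +1. The rule splits by letter class: vowels +1, consonants +7.
Applying it to cot: c(cons)+7=j, o(vowel)+1=p, t(cons)+7=a.

jpa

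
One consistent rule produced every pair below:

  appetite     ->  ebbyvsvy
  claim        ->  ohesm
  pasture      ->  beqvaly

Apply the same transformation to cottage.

a(0)→e(4) and p(15)→b(1) fit y≡5x+4 (mod 26); the inverse of 5 mod 26 is 21. This is an affine cipher: with a=0,…,z=25, each position x becomes (5x+4) mod 26.
Applying it to cottage: c(2)→5·2+4≡14=o; o(14)→5·14+4≡22=w; t(19)→5·19+4≡21=v; t(19)→5·19+4≡21=v; a(0)→5·0+4≡4=e; g(6)→5·6+4≡8=i; e(4)→5·4+4≡24=y (all mod 26).

owvveiy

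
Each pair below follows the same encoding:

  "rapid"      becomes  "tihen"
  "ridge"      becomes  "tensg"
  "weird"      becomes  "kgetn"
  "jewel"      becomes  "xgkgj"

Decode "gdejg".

r(17)→t(19) and a(0)→i(8) fit y≡19x+8 (mod 26); the inverse of 19 mod 26 is 11. Each letter's alphabet position (a=0..z=25) is mapped through 19·x+8 mod 26 — an affine cipher.
Decoding gdejg: g(6)→11·(6−8)≡4=e; d(3)→11·(3−8)≡23=x; e(4)→11·(4−8)≡8=i; j(9)→11·(9−8)≡11=l; g(6)→11·(6−8)≡4=e (all mod 26).

exile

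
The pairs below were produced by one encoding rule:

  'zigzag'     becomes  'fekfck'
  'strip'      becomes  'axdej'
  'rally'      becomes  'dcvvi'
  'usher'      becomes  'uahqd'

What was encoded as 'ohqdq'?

where

z(25)→f(5) and i(8)→e(4) fit y≡23x+2 (mod 26); the inverse of 23 mod 26 is 17. Each letter's alphabet position (a=0..z=25) is mapped through 23·x+2 mod 26 — an affine cipher.
Undoing it on ohqdq: o(14)→17·(14−2)≡22=w; h(7)→17·(7−2)≡7=h; q(16)→17·(16−2)≡4=e; d(3)→17·(3−2)≡17=r; q(16)→17·(16−2)≡4=e (all mod 26).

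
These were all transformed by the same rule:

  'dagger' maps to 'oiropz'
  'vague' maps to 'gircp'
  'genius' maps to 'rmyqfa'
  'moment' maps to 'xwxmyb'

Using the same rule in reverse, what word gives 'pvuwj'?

enjoy

It's a Vigenère-style cipher with numeric key [11,8]: position i shifts by key[i mod 2].
Decoding pvuwj: p−11=e, v−8=n, u−11=j, w−8=o, j−11=y.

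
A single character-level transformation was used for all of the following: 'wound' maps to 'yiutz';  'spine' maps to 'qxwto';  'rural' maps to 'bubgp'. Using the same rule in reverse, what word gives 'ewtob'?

miner

Treating letters as 0–25, the rule is x ↦ 15x + 6 (mod 26).
Decoding ewtob: e(4)→7·(4−6)≡12=m; w(22)→7·(22−6)≡8=i; t(19)→7·(19−6)≡13=n; o(14)→7·(14−6)≡4=e; b(1)→7·(1−6)≡17=r (all mod 26).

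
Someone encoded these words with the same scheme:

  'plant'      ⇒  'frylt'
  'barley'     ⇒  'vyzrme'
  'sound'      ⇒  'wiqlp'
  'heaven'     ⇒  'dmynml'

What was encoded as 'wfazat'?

spirit

p(15)→f(5) and l(11)→r(17) fit y≡23x+24 (mod 26); the inverse of 23 mod 26 is 17. Each letter's alphabet position (a=0..z=25) is mapped through 23·x+24 mod 26 — an affine cipher.
Reversing it on wfazat: w(22)→17·(22−24)≡18=s; f(5)→17·(5−24)≡15=p; a(0)→17·(0−24)≡8=i; z(25)→17·(25−24)≡17=r; a(0)→17·(0−24)≡8=i; t(19)→17·(19−24)≡19=t (all mod 26).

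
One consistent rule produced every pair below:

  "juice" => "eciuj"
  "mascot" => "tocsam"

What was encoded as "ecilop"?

The word is simply reversed.
Undoing it on ecilop: then reverse → police.

police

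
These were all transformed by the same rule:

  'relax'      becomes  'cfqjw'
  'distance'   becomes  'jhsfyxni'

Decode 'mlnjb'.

weigh

The output letters match the input read backwards, each shifted +5: relax reversed is xaler. Read the word backwards and shift each letter +5.
Reversing it on mlnjb: shift back: m−5=h, l−5=g, n−5=i, j−5=e, b−5=w → hgiew; then reverse → weigh.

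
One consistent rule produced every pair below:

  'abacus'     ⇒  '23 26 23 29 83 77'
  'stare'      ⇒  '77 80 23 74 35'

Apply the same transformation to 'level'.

56 35 86 35 56

a(#1)→23 and b(#2)→26: differences scale by 3, so n = 3·pos + 20. With a=1..z=26, the number is 3·pos + 20.
For level: l=12→56, e=5→35, v=22→86, e=5→35, l=12→56.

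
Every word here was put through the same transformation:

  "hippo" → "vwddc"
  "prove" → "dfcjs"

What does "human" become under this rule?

viaob

Compare letters: h→v is +14, i→w is +14, p→d is +14 — a constant shift. This is a Caesar cipher with shift 14.
For human: h+14=v, u+14=i, m+14=a, a+14=o, n+14=b.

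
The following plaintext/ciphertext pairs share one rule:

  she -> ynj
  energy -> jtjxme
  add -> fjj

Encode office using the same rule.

The shift depends on letter class: consonant s→y is +6, but vowel e→j is +5. Vowels shift forward by 5 and consonants shift forward by 6.
For office: o(vowel)+5=t, f(cons)+6=l, f(cons)+6=l, i(vowel)+5=n, c(cons)+6=i, e(vowel)+5=j.

tllnij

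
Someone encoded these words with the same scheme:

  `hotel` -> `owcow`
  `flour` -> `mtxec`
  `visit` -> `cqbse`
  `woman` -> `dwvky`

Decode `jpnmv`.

In hotel: h→o is +7, o→w is +8, t→c is +9, e→o is +10 — the shift increases by 1 each position. Each letter shifts forward by (position + 7), i.e. 7, 8, 9, … — the shift grows by one for each successive letter.
Decoding jpnmv: j−7=c, p−8=h, n−9=e, m−10=c, v−11=k.

check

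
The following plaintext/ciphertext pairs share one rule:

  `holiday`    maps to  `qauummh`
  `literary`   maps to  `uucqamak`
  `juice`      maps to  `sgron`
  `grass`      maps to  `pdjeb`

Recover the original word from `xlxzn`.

ozone

The shifts repeat in a cycle of length 2: positions 0,1,… shift by +9, +12, then the pattern repeats.
Undoing it on xlxzn: x−9=o, l−12=z, x−9=o, z−12=n, n−9=e.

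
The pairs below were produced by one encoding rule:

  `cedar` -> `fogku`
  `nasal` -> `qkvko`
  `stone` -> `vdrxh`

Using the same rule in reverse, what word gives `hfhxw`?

event

It's a Vigenère-style cipher with numeric key [3,10]: position i shifts by key[i mod 2].
Reversing it on hfhxw: h−3=e, f−10=v, h−3=e, x−10=n, w−3=t.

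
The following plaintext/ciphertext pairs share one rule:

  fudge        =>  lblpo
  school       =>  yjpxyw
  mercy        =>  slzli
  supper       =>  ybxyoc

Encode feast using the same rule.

In fudge: f→l is +6, u→b is +7, d→l is +8, g→p is +9 — the shift increases by 1 each position. Each letter shifts forward by (position + 6), i.e. 6, 7, 8, … — the shift grows by one for each successive letter.
For feast: f+6=l, e+7=l, a+8=i, s+9=b, t+10=d.

llibd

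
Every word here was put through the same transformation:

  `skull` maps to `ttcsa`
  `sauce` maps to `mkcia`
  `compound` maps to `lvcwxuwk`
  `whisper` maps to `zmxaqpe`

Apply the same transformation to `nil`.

tqv

Two steps: reverse the string, then apply a Caesar shift of +8.
On nil: reverse → lin; then shift: l+8=t, i+8=q, n+8=v.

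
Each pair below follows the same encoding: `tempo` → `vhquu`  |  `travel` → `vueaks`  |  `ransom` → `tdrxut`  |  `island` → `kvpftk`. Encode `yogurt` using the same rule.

arkzxa

The shift increases by 1 at each position, starting from +2: 2, 3, 4, ….
On yogurt: y+2=a, o+3=r, g+4=k, u+5=z, r+6=x, t+7=a.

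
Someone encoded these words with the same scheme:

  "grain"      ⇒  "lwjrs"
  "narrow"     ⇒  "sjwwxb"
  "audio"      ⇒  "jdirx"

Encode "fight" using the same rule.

krlmy

The rule splits by letter class: vowels +9, consonants +5.
For fight: f(cons)+5=k, i(vowel)+9=r, g(cons)+5=l, h(cons)+5=m, t(cons)+5=y.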